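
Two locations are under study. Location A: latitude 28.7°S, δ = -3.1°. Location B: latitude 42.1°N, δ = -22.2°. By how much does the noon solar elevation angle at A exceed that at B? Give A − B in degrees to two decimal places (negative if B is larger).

A: 90° − |-28.7 − (-3.1)| = 64.40°.
B: 90° − |42.1 − (-22.2)| = 25.70°.
A − B = 64.40 − 25.70 = 38.70°.

+38.70°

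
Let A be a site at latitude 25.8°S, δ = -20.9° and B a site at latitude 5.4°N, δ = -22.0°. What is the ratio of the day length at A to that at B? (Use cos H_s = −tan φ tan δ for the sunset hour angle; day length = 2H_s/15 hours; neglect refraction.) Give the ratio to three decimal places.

1.146

A: H_s = arccos(−tan -25.8° · tan -20.9°) = 100.64°, so 2H_s/15 = 13.4187 h.
B: H_s = arccos(−tan 5.4° · tan -22.0°) = 87.81°, so 2H_s/15 = 11.7080 h.
Ratio A/B = 13.4187 / 11.7080 = 1.1461.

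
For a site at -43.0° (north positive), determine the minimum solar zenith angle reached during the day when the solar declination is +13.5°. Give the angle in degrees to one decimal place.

At local solar noon the hour angle is zero, so the zenith angle is |φ − δ| = |-43.0° − (13.5°)| = 56.5°.

56.5°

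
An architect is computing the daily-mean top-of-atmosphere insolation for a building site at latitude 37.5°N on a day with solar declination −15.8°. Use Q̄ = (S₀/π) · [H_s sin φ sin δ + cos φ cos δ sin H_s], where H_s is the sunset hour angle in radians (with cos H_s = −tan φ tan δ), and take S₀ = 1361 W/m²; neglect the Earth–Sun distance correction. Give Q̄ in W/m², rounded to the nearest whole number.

cos H_s = −tan(37.5°) · tan(-15.8°) = 0.2171, so H_s = arccos(0.2171) = 77.46°. In radians, H_s = 1.3519.
H_s sin φ sin δ = 1.3519 × 0.6088 × -0.2723 = -0.2241.
cos φ cos δ sin H_s = 0.7934 × 0.9622 × 0.9761 = 0.7452.
Q̄ = (1361/π) × (-0.2241 + 0.7452) = 433.22 × 0.5211 = 225.75 W/m².

226 W/m²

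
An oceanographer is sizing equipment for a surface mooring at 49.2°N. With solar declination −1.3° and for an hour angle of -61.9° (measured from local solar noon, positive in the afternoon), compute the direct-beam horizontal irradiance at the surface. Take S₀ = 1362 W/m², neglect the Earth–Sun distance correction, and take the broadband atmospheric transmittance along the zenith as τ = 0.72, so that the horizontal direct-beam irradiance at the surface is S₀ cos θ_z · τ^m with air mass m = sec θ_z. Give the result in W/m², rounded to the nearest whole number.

128 W/m²

cos θ_z = sin(49.2°) sin(-1.3°) + cos(49.2°) cos(-1.3°) cos(-61.90°) = -0.0172 + 0.3077 = 0.2905.
Air mass m = 1/cos θ_z = 1/0.2905 = 3.442; τ^m = 0.72^3.442 = 0.3228.
Surface direct beam = 1362 × 0.2905 × 0.3228 = 127.72 W/m².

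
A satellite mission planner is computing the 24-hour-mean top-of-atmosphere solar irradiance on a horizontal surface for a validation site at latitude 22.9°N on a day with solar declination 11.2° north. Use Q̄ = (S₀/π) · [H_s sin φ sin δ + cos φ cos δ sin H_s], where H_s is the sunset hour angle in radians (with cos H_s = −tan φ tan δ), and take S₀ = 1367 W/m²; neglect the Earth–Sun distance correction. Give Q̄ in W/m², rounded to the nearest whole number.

446 W/m²

cos H_s = −tan(22.9°) · tan(11.2°) = -0.0836, so H_s = arccos(-0.0836) = 94.80°. In radians, H_s = 1.6546.
H_s sin φ sin δ = 1.6546 × 0.3891 × 0.1942 = 0.1250.
cos φ cos δ sin H_s = 0.9212 × 0.9810 × 0.9965 = 0.9005.
Q̄ = (1367/π) × (0.1250 + 0.9005) = 435.13 × 1.0255 = 446.23 W/m².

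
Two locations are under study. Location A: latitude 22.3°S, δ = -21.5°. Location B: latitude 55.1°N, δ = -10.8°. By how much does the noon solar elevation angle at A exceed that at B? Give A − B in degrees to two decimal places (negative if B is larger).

+65.10°

A: 90° − |-22.3 − (-21.5)| = 89.20°.
B: 90° − |55.1 − (-10.8)| = 24.10°.
A − B = 89.20 − 24.10 = 65.10°.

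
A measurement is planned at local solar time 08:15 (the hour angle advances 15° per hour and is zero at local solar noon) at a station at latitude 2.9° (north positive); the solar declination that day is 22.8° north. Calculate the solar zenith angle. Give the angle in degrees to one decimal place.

Hour angle H = 15° × (8.25 − 12) = -56.25°.
cos θ_z = sin φ sin δ + cos φ cos δ cos H = (0.0506)(0.3875) + (0.9987)(0.9219)(0.5556) = 0.5311.
θ_z = arccos(0.5311) = 57.92°.

57.9°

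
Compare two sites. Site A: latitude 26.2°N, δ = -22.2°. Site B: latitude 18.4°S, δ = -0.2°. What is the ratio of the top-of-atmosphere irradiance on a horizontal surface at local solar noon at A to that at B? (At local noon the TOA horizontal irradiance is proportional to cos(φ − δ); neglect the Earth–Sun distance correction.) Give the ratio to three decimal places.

A: cos θ_z = cos(26.2° − (-22.2°)) = 0.6639.
B: cos θ_z = cos(-18.4° − (-0.2°)) = 0.9500.
Ratio A/B = 0.6639 / 0.9500 = 0.6988.

0.699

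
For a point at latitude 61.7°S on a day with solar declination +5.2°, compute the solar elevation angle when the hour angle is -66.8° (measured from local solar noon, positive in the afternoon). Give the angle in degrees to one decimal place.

cos θ_z = sin φ sin δ + cos φ cos δ cos H = (-0.8805)(0.0906) + (0.4741)(0.9959)(0.3939) = 0.1062.
θ_z = arccos(0.1062) = 83.90°, so the elevation is 90° − 83.90° = 6.10°.

6.1°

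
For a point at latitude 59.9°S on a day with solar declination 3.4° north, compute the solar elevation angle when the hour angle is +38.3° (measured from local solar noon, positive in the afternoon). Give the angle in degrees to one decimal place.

With φ = -59.9°, δ = 3.4°, H = 38.30°: sin φ sin δ = -0.0513, cos φ cos δ cos H = 0.3929, so cos θ_z = 0.3416.
θ_z = arccos(0.3416) = 70.03°, so the elevation is 90° − 70.03° = 19.97°.

20.0°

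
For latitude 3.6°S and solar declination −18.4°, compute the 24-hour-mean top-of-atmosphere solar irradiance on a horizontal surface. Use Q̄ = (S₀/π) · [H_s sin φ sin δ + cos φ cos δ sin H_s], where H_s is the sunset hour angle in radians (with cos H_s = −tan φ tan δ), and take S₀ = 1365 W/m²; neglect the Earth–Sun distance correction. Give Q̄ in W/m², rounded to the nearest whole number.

425 W/m²

The sunset hour angle satisfies cos H_s = −tan φ tan δ = -0.0209, giving H_s = 91.20°. In radians, H_s = 1.5917.
H_s sin φ sin δ = 1.5917 × -0.0628 × -0.3156 = 0.0315.
cos φ cos δ sin H_s = 0.9980 × 0.9489 × 0.9998 = 0.9468.
Q̄ = (1365/π) × (0.0315 + 0.9468) = 434.49 × 0.9783 = 425.06 W/m².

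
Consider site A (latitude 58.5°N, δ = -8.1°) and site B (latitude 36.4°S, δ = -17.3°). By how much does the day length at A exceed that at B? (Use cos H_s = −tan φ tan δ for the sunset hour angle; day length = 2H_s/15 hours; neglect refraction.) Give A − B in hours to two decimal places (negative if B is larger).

A: H_s = arccos(−tan 58.5° · tan -8.1°) = 76.57°, so 2H_s/15 = 10.2093 h.
B: H_s = arccos(−tan -36.4° · tan -17.3°) = 103.28°, so 2H_s/15 = 13.7707 h.
A − B = 10.2093 − 13.7707 = -3.5614 h.

-3.56 h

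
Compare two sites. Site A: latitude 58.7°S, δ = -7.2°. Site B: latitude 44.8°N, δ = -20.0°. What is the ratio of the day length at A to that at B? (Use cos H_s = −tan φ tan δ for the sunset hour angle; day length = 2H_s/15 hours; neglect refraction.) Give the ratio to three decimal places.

1.482

A: H_s = arccos(−tan -58.7° · tan -7.2°) = 101.99°, so 2H_s/15 = 13.5987 h.
B: H_s = arccos(−tan 44.8° · tan -20.0°) = 68.81°, so 2H_s/15 = 9.1747 h.
Ratio A/B = 13.5987 / 9.1747 = 1.4822.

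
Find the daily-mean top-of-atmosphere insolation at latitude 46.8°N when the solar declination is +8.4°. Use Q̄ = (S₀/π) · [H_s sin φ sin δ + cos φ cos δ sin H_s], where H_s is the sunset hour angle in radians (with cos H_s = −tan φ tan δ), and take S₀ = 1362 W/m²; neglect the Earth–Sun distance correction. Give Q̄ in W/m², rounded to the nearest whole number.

−tan φ tan δ = −(1.0649)(0.1477) = -0.1573; H_s = arccos(-0.1573) = 99.05°. In radians, H_s = 1.7287.
H_s sin φ sin δ = 1.7287 × 0.7290 × 0.1461 = 0.1841.
cos φ cos δ sin H_s = 0.6845 × 0.9893 × 0.9876 = 0.6688.
Q̄ = (1362/π) × (0.1841 + 0.6688) = 433.54 × 0.8529 = 369.77 W/m².

370 W/m²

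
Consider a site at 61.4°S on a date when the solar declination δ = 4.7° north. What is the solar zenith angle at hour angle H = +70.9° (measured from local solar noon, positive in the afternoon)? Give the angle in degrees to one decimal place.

cos θ_z = sin φ sin δ + cos φ cos δ cos H = (-0.8780)(0.0819) + (0.4787)(0.9966)(0.3272) = 0.0842.
θ_z = arccos(0.0842) = 85.17°.

85.2°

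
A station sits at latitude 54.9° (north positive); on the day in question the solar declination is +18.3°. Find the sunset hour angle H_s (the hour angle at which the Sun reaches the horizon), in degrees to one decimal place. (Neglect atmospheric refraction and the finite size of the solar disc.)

118.1°

The sunset hour angle satisfies cos H_s = −tan φ tan δ = -0.4706, giving H_s = 118.07°.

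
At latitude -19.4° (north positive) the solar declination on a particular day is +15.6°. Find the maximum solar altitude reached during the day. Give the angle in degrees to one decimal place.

At local solar noon the hour angle is zero, so the elevation is 90° − |φ − δ| = 90° − |-19.4° − (15.6°)| = 90° − 35.0° = 55.0°.

55.0°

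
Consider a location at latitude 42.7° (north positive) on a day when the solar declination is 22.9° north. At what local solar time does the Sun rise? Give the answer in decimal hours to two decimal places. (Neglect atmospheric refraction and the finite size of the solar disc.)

4.47 h

The sunset hour angle satisfies cos H_s = −tan φ tan δ = -0.3898, giving H_s = 112.94°.
Sunrise is at 12 − H_s/15 = 12 − 7.529 = 4.471 h local solar time.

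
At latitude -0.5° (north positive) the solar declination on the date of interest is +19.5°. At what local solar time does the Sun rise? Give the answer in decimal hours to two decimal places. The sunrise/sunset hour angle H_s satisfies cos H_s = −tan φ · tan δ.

The sunset hour angle satisfies cos H_s = −tan φ tan δ = 0.0031, giving H_s = 89.82°.
Sunrise is at 12 − H_s/15 = 12 − 5.988 = 6.012 h local solar time.

6.01 h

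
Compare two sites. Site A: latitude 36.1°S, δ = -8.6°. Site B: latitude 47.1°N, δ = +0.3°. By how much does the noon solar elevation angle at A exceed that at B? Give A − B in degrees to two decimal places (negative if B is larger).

A: 90° − |-36.1 − (-8.6)| = 62.50°.
B: 90° − |47.1 − (0.3)| = 43.20°.
A − B = 62.50 − 43.20 = 19.30°.

+19.30°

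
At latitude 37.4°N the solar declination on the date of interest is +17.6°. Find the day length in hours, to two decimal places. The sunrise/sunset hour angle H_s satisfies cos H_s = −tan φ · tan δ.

13.87 hours

cos H_s = −tan(37.4°) · tan(17.6°) = -0.2425, so H_s = arccos(-0.2425) = 104.03°.
Day length = 2 H_s / 15° h⁻¹ = 208.06° / 15 = 13.871 h.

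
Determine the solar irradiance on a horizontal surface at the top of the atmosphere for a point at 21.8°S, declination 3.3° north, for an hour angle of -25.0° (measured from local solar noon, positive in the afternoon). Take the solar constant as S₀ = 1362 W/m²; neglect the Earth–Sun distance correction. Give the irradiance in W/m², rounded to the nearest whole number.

cos θ_z = sin φ sin δ + cos φ cos δ cos H = (-0.3714)(0.0576) + (0.9285)(0.9983)(0.9063) = 0.8187.
Top-of-atmosphere irradiance = S₀ cos θ_z = 1362 × 0.8187 = 1115.07 W/m².

1115 W/m²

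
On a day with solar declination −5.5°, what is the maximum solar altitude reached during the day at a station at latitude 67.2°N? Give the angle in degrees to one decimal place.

17.3°

At local solar noon the hour angle is zero, so the elevation is 90° − |φ − δ| = 90° − |67.2° − (-5.5°)| = 90° − 72.7° = 17.3°.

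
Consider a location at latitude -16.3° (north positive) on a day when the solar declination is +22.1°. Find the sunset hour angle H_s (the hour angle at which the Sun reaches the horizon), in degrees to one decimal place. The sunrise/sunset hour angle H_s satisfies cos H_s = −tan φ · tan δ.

83.2°

−tan φ tan δ = −(-0.2924)(0.4061) = 0.1187; H_s = arccos(0.1187) = 83.18°.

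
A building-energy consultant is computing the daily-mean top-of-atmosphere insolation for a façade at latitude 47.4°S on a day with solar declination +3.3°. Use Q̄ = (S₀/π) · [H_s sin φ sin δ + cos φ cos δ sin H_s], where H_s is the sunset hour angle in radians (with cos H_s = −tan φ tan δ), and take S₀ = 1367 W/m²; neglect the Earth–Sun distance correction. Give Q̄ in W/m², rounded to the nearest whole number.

266 W/m²

The sunset hour angle satisfies cos H_s = −tan φ tan δ = 0.0627, giving H_s = 86.41°. In radians, H_s = 1.5081.
H_s sin φ sin δ = 1.5081 × -0.7361 × 0.0576 = -0.0639.
cos φ cos δ sin H_s = 0.6769 × 0.9983 × 0.9980 = 0.6744.
Q̄ = (1367/π) × (-0.0639 + 0.6744) = 435.13 × 0.6105 = 265.65 W/m².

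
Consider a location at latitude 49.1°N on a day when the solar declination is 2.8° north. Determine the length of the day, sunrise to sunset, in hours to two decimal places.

12.43 hours

−tan φ tan δ = −(1.1544)(0.0489) = -0.0565; H_s = arccos(-0.0565) = 93.24°.
Day length = 2 H_s / 15° h⁻¹ = 186.48° / 15 = 12.432 h.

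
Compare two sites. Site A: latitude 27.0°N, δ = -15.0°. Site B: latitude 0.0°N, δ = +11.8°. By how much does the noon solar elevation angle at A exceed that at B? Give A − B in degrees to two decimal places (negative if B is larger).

A: 90° − |27.0 − (-15.0)| = 48.00°.
B: 90° − |0.0 − (11.8)| = 78.20°.
A − B = 48.00 − 78.20 = -30.20°.

-30.20°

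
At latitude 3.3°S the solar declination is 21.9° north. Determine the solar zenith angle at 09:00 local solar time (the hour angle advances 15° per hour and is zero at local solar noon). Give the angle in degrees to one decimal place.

50.7°

Hour angle H = 15° × (9 − 12) = -45.00°.
With φ = -3.3°, δ = 21.9°, H = -45.00°: sin φ sin δ = -0.0215, cos φ cos δ cos H = 0.6550, so cos θ_z = 0.6335.
θ_z = arccos(0.6335) = 50.69°.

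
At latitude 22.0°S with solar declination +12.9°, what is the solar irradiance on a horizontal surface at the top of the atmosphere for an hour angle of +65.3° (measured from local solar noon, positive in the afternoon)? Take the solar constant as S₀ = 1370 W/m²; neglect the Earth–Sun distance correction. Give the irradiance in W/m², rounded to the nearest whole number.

cos θ_z = sin φ sin δ + cos φ cos δ cos H = (-0.3746)(0.2233) + (0.9272)(0.9748)(0.4179) = 0.2941.
Top-of-atmosphere irradiance = S₀ cos θ_z = 1370 × 0.2941 = 402.92 W/m².

403 W/m²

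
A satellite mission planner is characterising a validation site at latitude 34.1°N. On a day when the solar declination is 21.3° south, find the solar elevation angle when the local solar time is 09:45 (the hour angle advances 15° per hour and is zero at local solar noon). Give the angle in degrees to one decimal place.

Hour angle H = 15° × (9.75 − 12) = -33.75°.
With φ = 34.1°, δ = -21.3°, H = -33.75°: sin φ sin δ = -0.2037, cos φ cos δ cos H = 0.6415, so cos θ_z = 0.4378.
θ_z = arccos(0.4378) = 64.04°, so the elevation is 90° − 64.04° = 25.96°.

26.0°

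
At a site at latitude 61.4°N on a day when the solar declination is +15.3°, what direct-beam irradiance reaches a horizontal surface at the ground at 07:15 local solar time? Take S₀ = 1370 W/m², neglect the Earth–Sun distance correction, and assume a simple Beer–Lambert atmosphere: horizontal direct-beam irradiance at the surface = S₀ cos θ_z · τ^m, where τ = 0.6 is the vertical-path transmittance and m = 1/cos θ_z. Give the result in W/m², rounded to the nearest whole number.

Hour angle H = 15° × (7.25 − 12) = -71.25°.
With φ = 61.4°, δ = 15.3°, H = -71.25°: sin φ sin δ = 0.2317, cos φ cos δ cos H = 0.1484, so cos θ_z = 0.3801.
Air mass m = 1/cos θ_z = 1/0.3801 = 2.631; τ^m = 0.6^2.631 = 0.2608.
Surface direct beam = 1370 × 0.3801 × 0.2608 = 135.81 W/m².

136 W/m²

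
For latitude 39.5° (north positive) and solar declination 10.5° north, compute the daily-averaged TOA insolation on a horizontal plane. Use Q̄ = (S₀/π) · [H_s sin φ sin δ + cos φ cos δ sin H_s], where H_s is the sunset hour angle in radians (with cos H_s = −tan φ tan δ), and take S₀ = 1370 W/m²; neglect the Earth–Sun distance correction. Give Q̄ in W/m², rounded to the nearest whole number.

−tan φ tan δ = −(0.8243)(0.1853) = -0.1527; H_s = arccos(-0.1527) = 98.78°. In radians, H_s = 1.7240.
H_s sin φ sin δ = 1.7240 × 0.6361 × 0.1822 = 0.1998.
cos φ cos δ sin H_s = 0.7716 × 0.9833 × 0.9883 = 0.7498.
Q̄ = (1370/π) × (0.1998 + 0.7498) = 436.08 × 0.9496 = 414.10 W/m².

414 W/m²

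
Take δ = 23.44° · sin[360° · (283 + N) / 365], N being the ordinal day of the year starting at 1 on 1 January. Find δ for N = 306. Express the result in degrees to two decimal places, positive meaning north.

-15.36°

360 × (283 + 306) / 365 = 580.932°; sin(580.932°) = -0.6552.
δ = 23.44 × -0.6552 = -15.358° ≈ -15.36°.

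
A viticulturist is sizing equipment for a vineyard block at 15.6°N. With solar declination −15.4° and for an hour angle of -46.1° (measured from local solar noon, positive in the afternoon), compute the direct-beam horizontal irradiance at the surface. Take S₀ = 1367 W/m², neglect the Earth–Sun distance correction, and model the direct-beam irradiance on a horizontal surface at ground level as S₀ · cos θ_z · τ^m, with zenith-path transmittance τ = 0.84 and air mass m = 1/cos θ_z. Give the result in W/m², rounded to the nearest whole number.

577 W/m²

cos θ_z = sin(15.6°) sin(-15.4°) + cos(15.6°) cos(-15.4°) cos(-46.10°) = -0.0714 + 0.6439 = 0.5725.
Air mass m = 1/cos θ_z = 1/0.5725 = 1.747; τ^m = 0.84^1.747 = 0.7374.
Surface direct beam = 1367 × 0.5725 × 0.7374 = 577.09 W/m².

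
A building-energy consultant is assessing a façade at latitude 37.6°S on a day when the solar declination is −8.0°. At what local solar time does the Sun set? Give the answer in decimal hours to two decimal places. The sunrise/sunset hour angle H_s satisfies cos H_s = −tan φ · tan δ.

18.41 h

The sunset hour angle satisfies cos H_s = −tan φ tan δ = -0.1082, giving H_s = 96.21°.
Sunset is at 12 + H_s/15 = 12 + 6.414 = 18.414 h local solar time.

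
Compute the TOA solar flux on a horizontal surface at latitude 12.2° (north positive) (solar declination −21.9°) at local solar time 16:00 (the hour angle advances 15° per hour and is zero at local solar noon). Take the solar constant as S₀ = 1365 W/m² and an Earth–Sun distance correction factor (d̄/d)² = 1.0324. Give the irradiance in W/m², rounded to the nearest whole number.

528 W/m²

Hour angle H = 15° × (16 − 12) = 60.00°.
With φ = 12.2°, δ = -21.9°, H = 60.00°: sin φ sin δ = -0.0788, cos φ cos δ cos H = 0.4534, so cos θ_z = 0.3746.
Top-of-atmosphere irradiance = S₀ (d̄/d)² cos θ_z = 1365 × 1.0324 × 0.3746 = 527.90 W/m².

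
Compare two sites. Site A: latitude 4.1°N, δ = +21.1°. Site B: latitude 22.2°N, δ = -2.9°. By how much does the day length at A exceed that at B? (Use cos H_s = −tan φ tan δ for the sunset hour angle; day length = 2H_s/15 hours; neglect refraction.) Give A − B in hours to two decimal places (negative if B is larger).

+0.37 h

A: H_s = arccos(−tan 4.1° · tan 21.1°) = 91.58°, so 2H_s/15 = 12.2107 h.
B: H_s = arccos(−tan 22.2° · tan -2.9°) = 88.82°, so 2H_s/15 = 11.8427 h.
A − B = 12.2107 − 11.8427 = 0.3680 h.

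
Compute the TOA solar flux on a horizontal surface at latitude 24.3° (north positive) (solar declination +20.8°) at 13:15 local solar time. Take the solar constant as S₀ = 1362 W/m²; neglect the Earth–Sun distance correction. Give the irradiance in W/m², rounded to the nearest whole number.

Hour angle H = 15° × (13.25 − 12) = 18.75°.
cos θ_z = sin(24.3°) sin(20.8°) + cos(24.3°) cos(20.8°) cos(18.75°) = 0.1461 + 0.8068 = 0.9529.
Top-of-atmosphere irradiance = S₀ cos θ_z = 1362 × 0.9529 = 1297.85 W/m².

1298 W/m²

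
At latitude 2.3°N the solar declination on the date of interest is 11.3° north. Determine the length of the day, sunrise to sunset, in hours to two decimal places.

cos H_s = −tan(2.3°) · tan(11.3°) = -0.0080, so H_s = arccos(-0.0080) = 90.46°.
Day length = 2 H_s / 15° h⁻¹ = 180.92° / 15 = 12.061 h.

12.06 hours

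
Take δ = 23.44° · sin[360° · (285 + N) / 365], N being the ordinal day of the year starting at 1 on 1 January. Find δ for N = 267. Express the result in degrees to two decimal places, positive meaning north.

-1.81°

360 × (285 + 267) / 365 = 544.438°; sin(544.438°) = -0.0774.
δ = 23.44 × -0.0774 = -1.814° ≈ -1.81°.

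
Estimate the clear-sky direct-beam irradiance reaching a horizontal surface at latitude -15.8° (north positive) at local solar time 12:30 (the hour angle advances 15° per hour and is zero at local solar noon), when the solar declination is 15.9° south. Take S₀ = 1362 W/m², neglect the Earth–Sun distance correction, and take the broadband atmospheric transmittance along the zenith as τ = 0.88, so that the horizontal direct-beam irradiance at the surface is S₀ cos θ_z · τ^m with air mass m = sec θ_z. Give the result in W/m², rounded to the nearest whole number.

Hour angle H = 15° × (12.5 − 12) = 7.50°.
cos θ_z = sin(-15.8°) sin(-15.9°) + cos(-15.8°) cos(-15.9°) cos(7.50°) = 0.0746 + 0.9175 = 0.9921.
Air mass m = 1/cos θ_z = 1/0.9921 = 1.008; τ^m = 0.88^1.008 = 0.8791.
Surface direct beam = 1362 × 0.9921 × 0.8791 = 1187.88 W/m².

1188 W/m²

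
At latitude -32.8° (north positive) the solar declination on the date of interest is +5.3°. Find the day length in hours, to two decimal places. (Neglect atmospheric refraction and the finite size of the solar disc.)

11.54 hours

The sunset hour angle satisfies cos H_s = −tan φ tan δ = 0.0598, giving H_s = 86.57°.
Day length = 2 H_s / 15° h⁻¹ = 173.14° / 15 = 11.543 h.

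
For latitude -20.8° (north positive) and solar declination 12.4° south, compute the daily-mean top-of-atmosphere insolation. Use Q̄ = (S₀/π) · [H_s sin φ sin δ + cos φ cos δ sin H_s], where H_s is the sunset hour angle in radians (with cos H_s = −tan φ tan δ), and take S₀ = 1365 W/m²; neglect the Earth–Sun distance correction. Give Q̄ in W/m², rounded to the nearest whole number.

−tan φ tan δ = −(-0.3799)(-0.2199) = -0.0835; H_s = arccos(-0.0835) = 94.79°. In radians, H_s = 1.6544.
H_s sin φ sin δ = 1.6544 × -0.3551 × -0.2147 = 0.1261.
cos φ cos δ sin H_s = 0.9348 × 0.9767 × 0.9965 = 0.9098.
Q̄ = (1365/π) × (0.1261 + 0.9098) = 434.49 × 1.0359 = 450.09 W/m².

450 W/m²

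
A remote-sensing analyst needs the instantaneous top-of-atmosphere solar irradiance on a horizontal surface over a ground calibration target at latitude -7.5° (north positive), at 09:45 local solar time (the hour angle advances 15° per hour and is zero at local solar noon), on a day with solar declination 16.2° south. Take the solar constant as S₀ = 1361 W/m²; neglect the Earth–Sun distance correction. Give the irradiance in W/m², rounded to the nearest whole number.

Hour angle H = 15° × (9.75 − 12) = -33.75°.
cos θ_z = sin φ sin δ + cos φ cos δ cos H = (-0.1305)(-0.2790) + (0.9914)(0.9603)(0.8315) = 0.8280.
Top-of-atmosphere irradiance = S₀ cos θ_z = 1361 × 0.8280 = 1126.91 W/m².

1127 W/m²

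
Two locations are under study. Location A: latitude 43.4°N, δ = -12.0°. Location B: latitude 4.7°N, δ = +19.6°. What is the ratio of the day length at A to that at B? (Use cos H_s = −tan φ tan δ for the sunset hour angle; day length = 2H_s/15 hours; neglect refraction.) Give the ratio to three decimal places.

A: H_s = arccos(−tan 43.4° · tan -12.0°) = 78.40°, so 2H_s/15 = 10.4533 h.
B: H_s = arccos(−tan 4.7° · tan 19.6°) = 91.68°, so 2H_s/15 = 12.2240 h.
Ratio A/B = 10.4533 / 12.2240 = 0.8551.

0.855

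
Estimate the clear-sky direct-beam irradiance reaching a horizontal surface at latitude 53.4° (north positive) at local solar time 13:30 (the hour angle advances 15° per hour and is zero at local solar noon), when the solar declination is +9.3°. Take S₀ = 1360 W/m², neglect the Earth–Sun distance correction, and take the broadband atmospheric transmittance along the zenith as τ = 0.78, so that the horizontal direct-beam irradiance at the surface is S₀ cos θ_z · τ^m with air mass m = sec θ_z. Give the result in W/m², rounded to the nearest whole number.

633 W/m²

Hour angle H = 15° × (13.5 − 12) = 22.50°.
With φ = 53.4°, δ = 9.3°, H = 22.50°: sin φ sin δ = 0.1297, cos φ cos δ cos H = 0.5436, so cos θ_z = 0.6733.
Air mass m = 1/cos θ_z = 1/0.6733 = 1.485; τ^m = 0.78^1.485 = 0.6914.
Surface direct beam = 1360 × 0.6733 × 0.6914 = 633.11 W/m².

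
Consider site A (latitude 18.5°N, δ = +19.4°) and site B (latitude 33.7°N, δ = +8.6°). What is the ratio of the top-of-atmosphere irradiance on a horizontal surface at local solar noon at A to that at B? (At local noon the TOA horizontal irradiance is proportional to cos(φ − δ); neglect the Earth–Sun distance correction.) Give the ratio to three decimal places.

1.104

A: cos θ_z = cos(18.5° − (19.4°)) = 0.9999.
B: cos θ_z = cos(33.7° − (8.6°)) = 0.9056.
Ratio A/B = 0.9999 / 0.9056 = 1.1041.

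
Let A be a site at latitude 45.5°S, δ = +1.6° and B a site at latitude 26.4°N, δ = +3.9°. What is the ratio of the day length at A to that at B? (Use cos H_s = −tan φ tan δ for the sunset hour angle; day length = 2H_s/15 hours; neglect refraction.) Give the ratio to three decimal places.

0.961

A: H_s = arccos(−tan -45.5° · tan 1.6°) = 88.37°, so 2H_s/15 = 11.7827 h.
B: H_s = arccos(−tan 26.4° · tan 3.9°) = 91.94°, so 2H_s/15 = 12.2587 h.
Ratio A/B = 11.7827 / 12.2587 = 0.9612.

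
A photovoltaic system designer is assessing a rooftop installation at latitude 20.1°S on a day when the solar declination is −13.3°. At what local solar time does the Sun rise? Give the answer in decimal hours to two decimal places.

5.67 h

cos H_s = −tan(-20.1°) · tan(-13.3°) = -0.0865, so H_s = arccos(-0.0865) = 94.96°.
Sunrise is at 12 − H_s/15 = 12 − 6.331 = 5.669 h local solar time.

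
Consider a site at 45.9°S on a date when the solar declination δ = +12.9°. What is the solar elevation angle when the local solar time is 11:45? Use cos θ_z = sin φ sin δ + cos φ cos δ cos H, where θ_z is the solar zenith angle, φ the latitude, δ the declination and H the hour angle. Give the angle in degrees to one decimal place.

Hour angle H = 15° × (11.75 − 12) = -3.75°.
cos θ_z = sin φ sin δ + cos φ cos δ cos H = (-0.7181)(0.2233) + (0.6959)(0.9748)(0.9979) = 0.5166.
θ_z = arccos(0.5166) = 58.90°, so the elevation is 90° − 58.90° = 31.10°.

31.1°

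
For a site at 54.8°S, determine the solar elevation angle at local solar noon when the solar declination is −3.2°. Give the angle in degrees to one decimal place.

38.4°

At local solar noon the hour angle is zero, so the elevation is 90° − |φ − δ| = 90° − |-54.8° − (-3.2°)| = 90° − 51.6° = 38.4°.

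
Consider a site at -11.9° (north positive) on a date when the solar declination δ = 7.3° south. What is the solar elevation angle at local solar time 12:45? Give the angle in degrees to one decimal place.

Hour angle H = 15° × (12.75 − 12) = 11.25°.
cos θ_z = sin φ sin δ + cos φ cos δ cos H = (-0.2062)(-0.1271) + (0.9785)(0.9919)(0.9808) = 0.9781.
θ_z = arccos(0.9781) = 12.01°, so the elevation is 90° − 12.01° = 77.99°.

78.0°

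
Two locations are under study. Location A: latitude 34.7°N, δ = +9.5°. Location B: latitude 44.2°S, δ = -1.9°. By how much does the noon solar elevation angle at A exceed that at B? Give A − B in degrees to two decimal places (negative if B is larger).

A: 90° − |34.7 − (9.5)| = 64.80°.
B: 90° − |-44.2 − (-1.9)| = 47.70°.
A − B = 64.80 − 47.70 = 17.10°.

+17.10°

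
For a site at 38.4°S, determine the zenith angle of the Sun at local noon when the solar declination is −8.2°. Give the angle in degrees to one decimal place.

30.2°

At local solar noon the hour angle is zero, so the zenith angle is |φ − δ| = |-38.4° − (-8.2°)| = 30.2°.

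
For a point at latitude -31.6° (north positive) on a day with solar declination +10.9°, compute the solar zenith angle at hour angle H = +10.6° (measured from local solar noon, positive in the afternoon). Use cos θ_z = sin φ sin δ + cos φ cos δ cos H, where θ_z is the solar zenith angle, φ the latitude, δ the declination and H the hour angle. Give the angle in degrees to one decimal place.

43.7°

With φ = -31.6°, δ = 10.9°, H = 10.60°: sin φ sin δ = -0.0991, cos φ cos δ cos H = 0.8221, so cos θ_z = 0.7230.
θ_z = arccos(0.7230) = 43.70°.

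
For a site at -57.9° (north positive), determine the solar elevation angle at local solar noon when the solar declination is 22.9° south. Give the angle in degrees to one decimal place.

At local solar noon the hour angle is zero, so the elevation is 90° − |φ − δ| = 90° − |-57.9° − (-22.9°)| = 90° − 35.0° = 55.0°.

55.0°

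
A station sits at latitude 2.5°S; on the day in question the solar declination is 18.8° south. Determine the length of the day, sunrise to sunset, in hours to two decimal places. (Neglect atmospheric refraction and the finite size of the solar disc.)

cos H_s = −tan(-2.5°) · tan(-18.8°) = -0.0149, so H_s = arccos(-0.0149) = 90.85°.
Day length = 2 H_s / 15° h⁻¹ = 181.70° / 15 = 12.113 h.

12.11 hours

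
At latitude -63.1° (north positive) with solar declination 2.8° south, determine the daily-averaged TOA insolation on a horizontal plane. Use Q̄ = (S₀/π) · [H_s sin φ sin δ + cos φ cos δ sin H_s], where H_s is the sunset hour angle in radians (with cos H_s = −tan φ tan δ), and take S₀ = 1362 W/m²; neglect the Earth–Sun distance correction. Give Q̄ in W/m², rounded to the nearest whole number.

The sunset hour angle satisfies cos H_s = −tan φ tan δ = -0.0964, giving H_s = 95.53°. In radians, H_s = 1.6673.
H_s sin φ sin δ = 1.6673 × -0.8918 × -0.0488 = 0.0726.
cos φ cos δ sin H_s = 0.4524 × 0.9988 × 0.9953 = 0.4497.
Q̄ = (1362/π) × (0.0726 + 0.4497) = 433.54 × 0.5223 = 226.44 W/m².

226 W/m²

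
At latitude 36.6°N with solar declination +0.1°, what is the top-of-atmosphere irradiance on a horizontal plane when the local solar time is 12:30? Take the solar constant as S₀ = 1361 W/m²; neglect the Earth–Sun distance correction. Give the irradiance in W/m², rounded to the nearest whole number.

Hour angle H = 15° × (12.5 − 12) = 7.50°.
cos θ_z = sin(36.6°) sin(0.1°) + cos(36.6°) cos(0.1°) cos(7.50°) = 0.0010 + 0.7959 = 0.7969.
Top-of-atmosphere irradiance = S₀ cos θ_z = 1361 × 0.7969 = 1084.58 W/m².

1085 W/m²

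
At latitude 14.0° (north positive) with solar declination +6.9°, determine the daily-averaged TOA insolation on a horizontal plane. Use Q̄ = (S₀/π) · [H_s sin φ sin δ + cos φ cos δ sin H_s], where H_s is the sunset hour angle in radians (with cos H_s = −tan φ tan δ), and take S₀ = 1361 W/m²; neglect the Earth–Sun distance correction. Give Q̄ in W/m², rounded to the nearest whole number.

cos H_s = −tan(14.0°) · tan(6.9°) = -0.0302, so H_s = arccos(-0.0302) = 91.73°. In radians, H_s = 1.6010.
H_s sin φ sin δ = 1.6010 × 0.2419 × 0.1201 = 0.0465.
cos φ cos δ sin H_s = 0.9703 × 0.9928 × 0.9995 = 0.9628.
Q̄ = (1361/π) × (0.0465 + 0.9628) = 433.22 × 1.0093 = 437.25 W/m².

437 W/m²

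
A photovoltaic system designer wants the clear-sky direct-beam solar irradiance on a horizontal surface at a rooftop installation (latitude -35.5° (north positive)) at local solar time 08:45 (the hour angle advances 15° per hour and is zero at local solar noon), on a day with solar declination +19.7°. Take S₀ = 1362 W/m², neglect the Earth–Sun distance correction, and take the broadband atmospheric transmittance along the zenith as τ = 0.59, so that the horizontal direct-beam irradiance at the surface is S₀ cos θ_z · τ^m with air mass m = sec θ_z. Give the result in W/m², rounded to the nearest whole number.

Hour angle H = 15° × (8.75 − 12) = -48.75°.
cos θ_z = sin(-35.5°) sin(19.7°) + cos(-35.5°) cos(19.7°) cos(-48.75°) = -0.1958 + 0.5054 = 0.3096.
Air mass m = 1/cos θ_z = 1/0.3096 = 3.230; τ^m = 0.59^3.230 = 0.1819.
Surface direct beam = 1362 × 0.3096 × 0.1819 = 76.70 W/m².

77 W/m²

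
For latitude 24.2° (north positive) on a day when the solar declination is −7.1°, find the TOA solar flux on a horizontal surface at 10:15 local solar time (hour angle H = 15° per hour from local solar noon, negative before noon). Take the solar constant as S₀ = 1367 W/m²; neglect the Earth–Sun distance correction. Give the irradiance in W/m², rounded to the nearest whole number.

Hour angle H = 15° × (10.25 − 12) = -26.25°.
cos θ_z = sin(24.2°) sin(-7.1°) + cos(24.2°) cos(-7.1°) cos(-26.25°) = -0.0507 + 0.8118 = 0.7611.
Top-of-atmosphere irradiance = S₀ cos θ_z = 1367 × 0.7611 = 1040.42 W/m².

1040 W/m²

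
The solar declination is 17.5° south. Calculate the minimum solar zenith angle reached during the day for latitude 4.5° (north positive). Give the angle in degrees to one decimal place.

22.0°

At local solar noon the hour angle is zero, so the zenith angle is |φ − δ| = |4.5° − (-17.5°)| = 22.0°.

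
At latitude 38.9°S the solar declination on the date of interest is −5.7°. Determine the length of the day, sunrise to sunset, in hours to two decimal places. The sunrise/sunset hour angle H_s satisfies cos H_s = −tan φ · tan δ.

cos H_s = −tan(-38.9°) · tan(-5.7°) = -0.0805, so H_s = arccos(-0.0805) = 94.62°.
Day length = 2 H_s / 15° h⁻¹ = 189.24° / 15 = 12.616 h.

12.62 hours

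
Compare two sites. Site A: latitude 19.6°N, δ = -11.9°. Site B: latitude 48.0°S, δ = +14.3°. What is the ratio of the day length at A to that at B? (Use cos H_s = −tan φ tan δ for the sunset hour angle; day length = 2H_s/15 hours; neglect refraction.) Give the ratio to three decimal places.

A: H_s = arccos(−tan 19.6° · tan -11.9°) = 85.70°, so 2H_s/15 = 11.4267 h.
B: H_s = arccos(−tan -48.0° · tan 14.3°) = 73.56°, so 2H_s/15 = 9.8080 h.
Ratio A/B = 11.4267 / 9.8080 = 1.1650.

1.165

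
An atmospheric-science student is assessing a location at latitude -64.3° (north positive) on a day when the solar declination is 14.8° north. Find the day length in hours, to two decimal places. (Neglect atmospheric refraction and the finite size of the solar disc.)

The sunset hour angle satisfies cos H_s = −tan φ tan δ = 0.5490, giving H_s = 56.70°.
Day length = 2 H_s / 15° h⁻¹ = 113.40° / 15 = 7.560 h.

7.56 hours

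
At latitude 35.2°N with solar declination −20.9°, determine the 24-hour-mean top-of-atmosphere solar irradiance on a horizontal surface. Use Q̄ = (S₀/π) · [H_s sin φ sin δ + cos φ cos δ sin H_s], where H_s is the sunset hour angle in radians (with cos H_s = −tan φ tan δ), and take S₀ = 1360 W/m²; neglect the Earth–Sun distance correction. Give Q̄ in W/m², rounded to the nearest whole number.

cos H_s = −tan(35.2°) · tan(-20.9°) = 0.2694, so H_s = arccos(0.2694) = 74.37°. In radians, H_s = 1.2980.
H_s sin φ sin δ = 1.2980 × 0.5764 × -0.3567 = -0.2669.
cos φ cos δ sin H_s = 0.8171 × 0.9342 × 0.9630 = 0.7351.
Q̄ = (1360/π) × (-0.2669 + 0.7351) = 432.90 × 0.4682 = 202.68 W/m².

203 W/m²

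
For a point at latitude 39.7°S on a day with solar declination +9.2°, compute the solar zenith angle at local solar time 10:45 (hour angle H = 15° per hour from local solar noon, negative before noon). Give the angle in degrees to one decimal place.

51.9°

Hour angle H = 15° × (10.75 − 12) = -18.75°.
cos θ_z = sin(-39.7°) sin(9.2°) + cos(-39.7°) cos(9.2°) cos(-18.75°) = -0.1021 + 0.7192 = 0.6171.
θ_z = arccos(0.6171) = 51.90°.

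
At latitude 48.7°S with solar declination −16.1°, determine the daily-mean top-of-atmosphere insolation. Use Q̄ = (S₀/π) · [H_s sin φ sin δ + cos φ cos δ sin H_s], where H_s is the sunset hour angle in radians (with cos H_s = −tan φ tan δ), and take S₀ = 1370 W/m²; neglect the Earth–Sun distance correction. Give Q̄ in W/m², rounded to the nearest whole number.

−tan φ tan δ = −(-1.1383)(-0.2886) = -0.3285; H_s = arccos(-0.3285) = 109.18°. In radians, H_s = 1.9056.
H_s sin φ sin δ = 1.9056 × -0.7513 × -0.2773 = 0.3970.
cos φ cos δ sin H_s = 0.6600 × 0.9608 × 0.9445 = 0.5989.
Q̄ = (1370/π) × (0.3970 + 0.5989) = 436.08 × 0.9959 = 434.29 W/m².

434 W/m²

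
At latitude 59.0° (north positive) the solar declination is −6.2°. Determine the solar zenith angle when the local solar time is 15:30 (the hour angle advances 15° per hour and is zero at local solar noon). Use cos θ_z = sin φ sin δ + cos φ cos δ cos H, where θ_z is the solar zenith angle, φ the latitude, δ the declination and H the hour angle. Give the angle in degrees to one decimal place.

Hour angle H = 15° × (15.5 − 12) = 52.50°.
cos θ_z = sin(59.0°) sin(-6.2°) + cos(59.0°) cos(-6.2°) cos(52.50°) = -0.0926 + 0.3117 = 0.2191.
θ_z = arccos(0.2191) = 77.34°.

77.3°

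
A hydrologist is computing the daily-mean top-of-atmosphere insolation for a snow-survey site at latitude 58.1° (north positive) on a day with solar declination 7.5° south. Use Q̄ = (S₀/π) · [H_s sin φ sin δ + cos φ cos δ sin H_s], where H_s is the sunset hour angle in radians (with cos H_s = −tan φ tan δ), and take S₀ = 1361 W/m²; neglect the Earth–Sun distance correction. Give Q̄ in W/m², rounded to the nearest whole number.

−tan φ tan δ = −(1.6066)(-0.1317) = 0.2116; H_s = arccos(0.2116) = 77.78°. In radians, H_s = 1.3575.
H_s sin φ sin δ = 1.3575 × 0.8490 × -0.1305 = -0.1504.
cos φ cos δ sin H_s = 0.5284 × 0.9914 × 0.9773 = 0.5120.
Q̄ = (1361/π) × (-0.1504 + 0.5120) = 433.22 × 0.3616 = 156.65 W/m².

157 W/m²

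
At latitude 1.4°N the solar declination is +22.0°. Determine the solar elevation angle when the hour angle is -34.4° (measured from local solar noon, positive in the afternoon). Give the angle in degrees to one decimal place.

50.7°

cos θ_z = sin φ sin δ + cos φ cos δ cos H = (0.0244)(0.3746) + (0.9997)(0.9272)(0.8251) = 0.7739.
θ_z = arccos(0.7739) = 39.29°, so the elevation is 90° − 39.29° = 50.71°.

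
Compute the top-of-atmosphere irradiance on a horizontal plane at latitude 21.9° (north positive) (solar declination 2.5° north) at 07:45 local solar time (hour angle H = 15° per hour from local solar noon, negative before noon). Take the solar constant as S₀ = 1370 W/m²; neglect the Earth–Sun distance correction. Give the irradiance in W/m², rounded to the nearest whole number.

Hour angle H = 15° × (7.75 − 12) = -63.75°.
cos θ_z = sin(21.9°) sin(2.5°) + cos(21.9°) cos(2.5°) cos(-63.75°) = 0.0163 + 0.4100 = 0.4263.
Top-of-atmosphere irradiance = S₀ cos θ_z = 1370 × 0.4263 = 584.03 W/m².

584 W/m²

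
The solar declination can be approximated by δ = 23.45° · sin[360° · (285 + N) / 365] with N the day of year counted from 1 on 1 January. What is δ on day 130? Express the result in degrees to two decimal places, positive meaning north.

360 × (285 + 130) / 365 = 409.315°; sin(409.315°) = 0.7583.
δ = 23.45 × 0.7583 = 17.782° ≈ +17.78°.

+17.78°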